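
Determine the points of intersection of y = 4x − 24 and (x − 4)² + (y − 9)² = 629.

From the line, y = 4x − 24. Substituting:
17x² − 272x + 476 = 0  ⟹  x² − 16x + 28 = 0
x = 14 or x = 2, giving (14, 32) and (2, −16).

(2, −16) and (14, 32)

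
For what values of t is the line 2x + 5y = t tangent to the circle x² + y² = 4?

The line touches the circle iff its distance from (0, 0) is 2:
|2·0 + 5·0 − t| / √29 = 2
|t| = 2√29.

t = ±2√29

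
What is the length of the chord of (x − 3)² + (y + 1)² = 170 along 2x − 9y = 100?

From the line, y = (−100 + 2x)/9. Substituting:
85x² − 850x − 4760 = 0  ⟹  x² − 10x − 56 = 0
x = 14 or x = −4, giving (14, −8) and (−4, −12).
|(14, −8) − (−4, −12)| = √((18)² + (4)²) = 2√85.

2√85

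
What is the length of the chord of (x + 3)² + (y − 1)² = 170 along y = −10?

14

From the line, y = −10. Substituting:
x² + 6x − 40 = 0
x = 4 or x = −10, giving (4, −10) and (−10, −10).
|(4, −10) − (−10, −10)| = √((14)² + (0)²) = 14.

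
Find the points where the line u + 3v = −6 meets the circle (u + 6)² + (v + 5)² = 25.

(−6, 0) and (−3, −1)

From the line, v = (−6 − u)/3. Substituting:
10u² + 90u + 180 = 0  ⟹  u² + 9u + 18 = 0
u = −3 or u = −6, giving (−3, −1) and (−6, 0).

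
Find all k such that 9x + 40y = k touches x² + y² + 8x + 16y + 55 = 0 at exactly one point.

k = −561 or k = −151

Tangency holds when the distance from the centre (−4, −8) to the line equals the radius 5:
|9·(−4) + 40·(−8) − k| / √1681 = 5
|k − (−356)| = 5·41, so k = −151 or k = −561.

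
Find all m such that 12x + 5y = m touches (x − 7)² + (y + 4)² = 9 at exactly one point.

Tangency holds when the distance from the centre (7, −4) to the line equals the radius 3:
|12·7 + 5·(−4) − m| / √169 = 3
|m − (64)| = 3·13, so m = 103 or m = 25.

m = 25 or m = 103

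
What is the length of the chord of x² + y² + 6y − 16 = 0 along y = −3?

Centre (0, −3), r² = 25. Perpendicular distance d from centre to line = |0| / √1 = 0.
Half the chord is √(r² − d²) = √(25), so the full chord is 10.

10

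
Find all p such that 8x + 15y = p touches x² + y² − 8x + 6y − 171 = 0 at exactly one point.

The line touches the circle iff its distance from (4, −3) is 14:
|8·4 + 15·(−3) − p| / √289 = 14
|p − (−13)| = 14·17, so p = 225 or p = −251.

p = −251 or p = 225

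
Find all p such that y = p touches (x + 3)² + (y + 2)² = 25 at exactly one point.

Tangency holds when the distance from the centre (−3, −2) to the line equals the radius 5:
|0·(−3) + 1·(−2) − p| / √1 = 5
|p − (−2)| = 5, so p = 3 or p = −7.

p = −7 or p = 3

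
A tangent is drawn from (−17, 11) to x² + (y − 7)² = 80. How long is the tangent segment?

Centre (0, 7), r² = 80. |PO|² = (−17)² + (4)² = 305.
By the tangent–radius right angle, tangent length = √(|PO|² − r²) = √225 = 15.

15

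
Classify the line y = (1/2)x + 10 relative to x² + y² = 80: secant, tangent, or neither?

Substituting the line into the circle gives 5x² + 40x + 80 = 0.
Δ = 1600 − 1600 = 0.
A repeated root: the line is tangent.

tangent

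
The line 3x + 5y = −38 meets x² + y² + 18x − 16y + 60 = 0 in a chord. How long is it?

Express y = (−38 − 3x)/5 and substitute into the circle:
34x² + 918x + 5984 = 0  ⟹  x² + 27x + 176 = 0
x = −11 or x = −16, giving (−11, −1) and (−16, 2).
Chord length = distance between (−11, −1) and (−16, 2) = √34 = √34.

√34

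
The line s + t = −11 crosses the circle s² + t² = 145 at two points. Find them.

(−12, 1) and (1, −12)

Substitute t = −s − 11:
2s² + 22s − 24 = 0  ⟹  s² + 11s − 12 = 0
s = 1 or s = −12, giving (1, −12) and (−12, 1).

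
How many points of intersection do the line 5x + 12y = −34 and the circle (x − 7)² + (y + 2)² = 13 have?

2

Centre (7, −2), r² = 13. Distance² from centre to line = (45)²/169 = 2025/169.
Since d² < r², the line cuts the circle twice.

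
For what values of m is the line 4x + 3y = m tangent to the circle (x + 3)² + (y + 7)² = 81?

m = −78 or m = 12

Tangency holds when the distance from the centre (−3, −7) to the line equals the radius 9:
|4·(−3) + 3·(−7) − m| / √25 = 9
|m − (−33)| = 9·5, so m = 12 or m = −78.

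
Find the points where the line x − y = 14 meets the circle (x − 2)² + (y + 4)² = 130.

(−1, −15) and (13, −1)

Express y = x − 14 and substitute into the circle:
2x² − 24x − 26 = 0  ⟹  x² − 12x − 13 = 0
x = 13 or x = −1, giving (13, −1) and (−1, −15).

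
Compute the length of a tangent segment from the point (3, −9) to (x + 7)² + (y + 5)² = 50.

Centre (−7, −5), r² = 50. |PO|² = (10)² + (−4)² = 116.
By the tangent–radius right angle, tangent length = √(|PO|² − r²) = √66.

√66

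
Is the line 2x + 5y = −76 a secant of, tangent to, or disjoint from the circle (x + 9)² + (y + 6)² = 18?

Centre (−9, −6), r² = 18. Distance² from centre to line = (28)²/29 = 784/29.
Since d² > r², the line lies outside the circle.

disjoint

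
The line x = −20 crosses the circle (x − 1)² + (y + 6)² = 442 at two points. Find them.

The line gives x = −20. Substituting into the circle:
y² + 12y + 35 = 0
y = −5 or y = −7, giving (−20, −5) and (−20, −7).

(−20, −7) and (−20, −5)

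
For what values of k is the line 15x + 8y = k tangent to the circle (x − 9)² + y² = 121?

The line touches the circle iff its distance from (9, 0) is 11:
|15·9 + 8·0 − k| / √289 = 11
|k − (135)| = 11·17, so k = 322 or k = −52.

k = −52 or k = 322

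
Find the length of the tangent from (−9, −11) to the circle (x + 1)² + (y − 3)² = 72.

2√47

With centre O = (−1, 3), |OP|² = 260 and r² = 72.
By the tangent–radius right angle, tangent length = √(|PO|² − r²) = √188 = 2√47.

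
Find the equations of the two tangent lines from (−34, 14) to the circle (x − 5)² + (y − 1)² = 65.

Write the tangent as mx − y + (14 − m·(−34)) = 0 and set its distance from the centre to √65:
[m·(39) − (−13)]² = 65(m² + 1)
56m² + 39m + 4 = 0, so m = −4/7 or m = −1/8.
With m = −4/7: 4x + 7y = −38. With m = −1/8: x + 8y = 78.

4x + 7y = −38 and x + 8y = 78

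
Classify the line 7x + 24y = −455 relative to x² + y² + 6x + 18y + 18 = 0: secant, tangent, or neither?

neither

Substituting the line into the circle gives 625x² + 6802x + 20833 = 0.
Δ = 46267204 − 52082500 = −5815296.
No real roots: the line does not meet the circle.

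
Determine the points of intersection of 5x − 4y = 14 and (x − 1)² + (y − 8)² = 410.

(−6, −11) and (18, 19)

Substitute y = (−14 + 5x)/4:
41x² − 492x − 4428 = 0  ⟹  x² − 12x − 108 = 0
x = 18 or x = −6, giving (18, 19) and (−6, −11).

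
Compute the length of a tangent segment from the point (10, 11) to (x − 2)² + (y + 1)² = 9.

√199

Centre (2, −1), r² = 9. |PO|² = (8)² + (12)² = 208.
The tangent meets the radius at right angles, so tangent² = |PO|² − r² = 208 − 9 = 199.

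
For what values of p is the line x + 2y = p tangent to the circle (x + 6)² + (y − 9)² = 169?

For a tangent, require d(centre, line) = r = 13.
|1·(−6) + 2·9 − p| / √5 = 13
|p − (12)| = 13√5.

p = 12 ± 13√5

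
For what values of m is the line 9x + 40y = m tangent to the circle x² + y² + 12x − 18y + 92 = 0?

m = 101 or m = 511

The line touches the circle iff its distance from (−6, 9) is 5:
|9·(−6) + 40·9 − m| / √1681 = 5
|m − (306)| = 5·41, so m = 511 or m = 101.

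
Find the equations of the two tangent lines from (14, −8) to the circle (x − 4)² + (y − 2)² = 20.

x + 2y = −2 and 2x + y = 20

A line y − (−8) = m(x − (14)) is tangent when its distance from (4, 2) is 2√5:
(−10m − (10))² = 20(m² + 1)
2m² + 5m + 2 = 0, so m = −1/2 or m = −2.
With m = −1/2: x + 2y = −2. With m = −2: 2x + y = 20.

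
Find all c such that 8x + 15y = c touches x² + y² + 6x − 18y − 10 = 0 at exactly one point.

Tangency holds when the distance from the centre (−3, 9) to the line equals the radius 10:
|8·(−3) + 15·9 − c| / √289 = 10
|c − (111)| = 10·17, so c = 281 or c = −59.

c = −59 or c = 281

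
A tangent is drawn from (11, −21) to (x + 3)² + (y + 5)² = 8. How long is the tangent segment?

2√111

Centre (−3, −5), r² = 8. |PO|² = (14)² + (−16)² = 452.
The tangent meets the radius at right angles, so tangent² = |PO|² − r² = 452 − 8 = 444.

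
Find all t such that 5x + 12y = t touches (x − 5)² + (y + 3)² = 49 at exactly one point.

t = −102 or t = 80

For a tangent, require d(centre, line) = r = 7.
|5·5 + 12·(−3) − t| / √169 = 7
|t − (−11)| = 7·13, so t = 80 or t = −102.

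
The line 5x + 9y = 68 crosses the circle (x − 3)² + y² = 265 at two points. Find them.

(−8, 12) and (19, −3)

Substitute y = (68 − 5x)/9:
106x² − 1166x − 16112 = 0  ⟹  x² − 11x − 152 = 0
x = 19 or x = −8, giving (19, −3) and (−8, 12).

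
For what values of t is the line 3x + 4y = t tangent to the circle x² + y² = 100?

t = −50 or t = 50

Tangency holds when the distance from the centre (0, 0) to the line equals the radius 10:
|3·0 + 4·0 − t| / √25 = 10
|t| = 10·5, so t = 50 or t = −50.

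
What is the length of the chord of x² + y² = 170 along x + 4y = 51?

The distance from (0, 0) to the line is 51/√17, and r² = 170.
Half the chord is √(r² − d²) = √(17), so the full chord is 2√17.

2√17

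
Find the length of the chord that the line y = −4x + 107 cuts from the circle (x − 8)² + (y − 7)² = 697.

10√17

The distance from (8, 7) to the line is 68/√17, and r² = 697.
Half the chord is √(r² − d²) = √(425), so the full chord is 10√17.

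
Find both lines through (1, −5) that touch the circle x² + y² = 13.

Let a tangent through (1, −5) have slope m. Its distance from (0, 0) must equal √13:
(−1m − (5))² = 13(m² + 1)
6m² − 5m − 6 = 0, so m = −2/3 or m = 3/2.
Through (1, −5) these give 2x + 3y = −13 and 3x − 2y = 13.

2x + 3y = −13 and 3x − 2y = 13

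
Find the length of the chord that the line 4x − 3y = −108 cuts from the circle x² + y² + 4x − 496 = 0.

Express y = (108 + 4x)/3 and substitute into the circle:
25x² + 900x + 7200 = 0  ⟹  x² + 36x + 288 = 0
x = −12 or x = −24, giving (−12, 20) and (−24, 4).
|(−12, 20) − (−24, 4)| = √((12)² + (16)²) = 20.

20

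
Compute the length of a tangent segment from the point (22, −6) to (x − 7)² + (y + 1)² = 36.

√214

The centre is (7, −1) and r = 6. The square of the distance from P to the centre is 225 + 25 = 250.
The tangent meets the radius at right angles, so tangent² = |PO|² − r² = 250 − 36 = 214.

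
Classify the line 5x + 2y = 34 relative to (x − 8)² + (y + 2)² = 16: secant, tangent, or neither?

Substituting the line into the circle gives 29x² − 444x + 1636 = 0.
Discriminant = (−444)² − 4·29·(1636) = 7360 > 0.
Two real roots: the line is a secant.

secant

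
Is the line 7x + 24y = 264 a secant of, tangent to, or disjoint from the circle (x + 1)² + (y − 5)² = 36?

disjoint

d² = (7·(−1) + 24·5 − (264))²/625 = 22801/625; r² = 36.
Since d² > r², the line lies outside the circle.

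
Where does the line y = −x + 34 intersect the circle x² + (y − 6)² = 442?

Substitute y = −x + 34:
2x² − 56x + 342 = 0  ⟹  x² − 28x + 171 = 0
x = 19 or x = 9, giving (19, 15) and (9, 25).

(9, 25) and (19, 15)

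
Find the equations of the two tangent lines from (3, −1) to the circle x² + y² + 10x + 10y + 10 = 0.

3x − y = 10 and x + 3y = 0

Write the tangent as mx − y + (−1 − m·(3)) = 0 and set its distance from the centre to 2√10:
(−8m − (−4))² = 40(m² + 1)
3m² − 8m − 3 = 0, so m = 3 or m = −1/3.
Through (3, −1) these give 3x − y = 10 and x + 3y = 0.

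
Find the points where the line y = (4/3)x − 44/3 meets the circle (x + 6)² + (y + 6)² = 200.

(−4, −20) and (8, −4)

Substitute y = (−44 + 4x)/3:
25x² − 100x − 800 = 0  ⟹  x² − 4x − 32 = 0
x = 8 or x = −4, giving (8, −4) and (−4, −20).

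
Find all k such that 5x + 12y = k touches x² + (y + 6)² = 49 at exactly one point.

k = −163 or k = 19

For a tangent, require d(centre, line) = r = 7.
|5·0 + 12·(−6) − k| / √169 = 7
|k − (−72)| = 7·13, so k = 19 or k = −163.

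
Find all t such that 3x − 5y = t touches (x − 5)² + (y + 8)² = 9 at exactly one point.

t = 55 ± 3√34

The line touches the circle iff its distance from (5, −8) is 3:
|3·5 − 5·(−8) − t| / √34 = 3
|t − (55)| = 3√34.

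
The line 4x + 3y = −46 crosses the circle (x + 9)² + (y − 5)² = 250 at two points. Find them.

(−22, 14) and (−4, −10)

Substitute y = (−46 − 4x)/3:
25x² + 650x + 2200 = 0  ⟹  x² + 26x + 88 = 0
x = −4 or x = −22, giving (−4, −10) and (−22, 14).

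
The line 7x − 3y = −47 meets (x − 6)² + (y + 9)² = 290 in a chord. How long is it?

Express y = (47 + 7x)/3 and substitute into the circle:
58x² + 928x + 3190 = 0  ⟹  x² + 16x + 55 = 0
x = −5 or x = −11, giving (−5, 4) and (−11, −10).
|(−5, 4) − (−11, −10)| = √((6)² + (14)²) = 2√58.

2√58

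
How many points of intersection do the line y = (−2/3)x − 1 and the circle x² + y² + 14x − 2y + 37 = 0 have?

2

Centre (−7, 1), r² = 13. Distance² from centre to line = (−8)²/13 = 64/13.
Since d² < r², the line cuts the circle twice.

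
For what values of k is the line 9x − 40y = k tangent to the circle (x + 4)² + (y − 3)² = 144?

Tangency holds when the distance from the centre (−4, 3) to the line equals the radius 12:
|9·(−4) − 40·3 − k| / √1681 = 12
|k − (−156)| = 12·41, so k = 336 or k = −648.

k = −648 or k = 336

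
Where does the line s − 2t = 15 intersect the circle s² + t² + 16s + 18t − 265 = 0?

From the line, t = (−15 + s)/2. Substituting:
5s² + 70s − 1375 = 0  ⟹  s² + 14s − 275 = 0
s = 11 or s = −25, giving (11, −2) and (−25, −20).

(−25, −20) and (11, −2)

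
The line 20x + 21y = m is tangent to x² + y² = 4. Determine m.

m = −58 or m = 58

Tangency holds when the distance from the centre (0, 0) to the line equals the radius 2:
|20·0 + 21·0 − m| / √841 = 2
|m| = 2·29, so m = 58 or m = −58.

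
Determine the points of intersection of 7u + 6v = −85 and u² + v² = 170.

Express v = (−85 − 7u)/6 and substitute into the circle:
85u² + 1190u + 1105 = 0  ⟹  u² + 14u + 13 = 0
u = −1 or u = −13, giving (−1, −13) and (−13, 1).

(−13, 1) and (−1, −13)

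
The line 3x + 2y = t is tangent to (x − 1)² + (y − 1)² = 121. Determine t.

For a tangent, require d(centre, line) = r = 11.
|3·1 + 2·1 − t| / √13 = 11
|t − (5)| = 11√13.

t = 5 ± 11√13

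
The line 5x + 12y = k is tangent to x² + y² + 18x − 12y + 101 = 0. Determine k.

The line touches the circle iff its distance from (−9, 6) is 4:
|5·(−9) + 12·6 − k| / √169 = 4
|k − (27)| = 4·13, so k = 79 or k = −25.

k = −25 or k = 79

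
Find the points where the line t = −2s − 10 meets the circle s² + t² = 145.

From the line, t = −2s − 10. Substituting:
5s² + 40s − 45 = 0  ⟹  s² + 8s − 9 = 0
s = 1 or s = −9, giving (1, −12) and (−9, 8).

(−9, 8) and (1, −12)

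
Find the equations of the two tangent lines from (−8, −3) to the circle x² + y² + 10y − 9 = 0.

Let a tangent through (−8, −3) have slope m. Its distance from (0, −5) must equal √34:
[m·(8) − (−2)]² = 34(m² + 1)
15m² + 16m − 15 = 0, so m = −5/3 or m = 3/5.
Through (−8, −3) these give 5x + 3y = −49 and 3x − 5y = −9.

5x + 3y = −49 and 3x − 5y = −9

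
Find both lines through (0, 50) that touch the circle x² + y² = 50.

7x − y = −50 and 7x + y = 50

Let a tangent through (0, 50) have slope m. Its distance from (0, 0) must equal 5√2:
[m·(0) − (−50)]² = 50(m² + 1)
m² − 49 = 0, so m = 7 or m = −7.
Through (0, 50) these give 7x − y = −50 and 7x + y = 50.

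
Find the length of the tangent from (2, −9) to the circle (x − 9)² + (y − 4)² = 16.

√202

With centre O = (9, 4), |OP|² = 218 and r² = 16.
By the tangent–radius right angle, tangent length = √(|PO|² − r²) = √202.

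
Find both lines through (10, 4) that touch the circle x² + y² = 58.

3x + 7y = 58 and 7x − 3y = 58

Let a tangent through (10, 4) have slope m. Its distance from (0, 0) must equal √58:
[m·(−10) − (−4)]² = 58(m² + 1)
21m² − 40m − 21 = 0, so m = −3/7 or m = 7/3.
Through (10, 4) these give 3x + 7y = 58 and 7x − 3y = 58.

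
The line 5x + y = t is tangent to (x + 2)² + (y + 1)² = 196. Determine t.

t = −11 ± 14√26

For a tangent, require d(centre, line) = r = 14.
|5·(−2) + 1·(−1) − t| / √26 = 14
|t − (−11)| = 14√26.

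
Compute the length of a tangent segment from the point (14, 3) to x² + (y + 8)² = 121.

The centre is (0, −8) and r = 11. The square of the distance from P to the centre is 196 + 121 = 317.
Power of the point: PT² = |PO|² − r² = 196, so PT = 14.

14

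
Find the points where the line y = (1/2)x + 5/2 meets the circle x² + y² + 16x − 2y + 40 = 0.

(−11, −3) and (−3, 1)

From the line, y = (5 + x)/2. Substituting:
5x² + 70x + 165 = 0  ⟹  x² + 14x + 33 = 0
x = −3 or x = −11, giving (−3, 1) and (−11, −3).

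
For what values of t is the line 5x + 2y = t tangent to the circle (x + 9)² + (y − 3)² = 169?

t = −39 ± 13√29

Tangency holds when the distance from the centre (−9, 3) to the line equals the radius 13:
|5·(−9) + 2·3 − t| / √29 = 13
|t − (−39)| = 13√29.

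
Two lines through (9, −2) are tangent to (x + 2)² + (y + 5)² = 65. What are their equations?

4x + 7y = 22 and 7x − 4y = 71

A line y − (−2) = m(x − (9)) is tangent when its distance from (−2, −5) is √65:
[m·(−11) − (−3)]² = 65(m² + 1)
28m² − 33m − 28 = 0, so m = −4/7 or m = 7/4.
With m = −4/7: 4x + 7y = 22. With m = 7/4: 7x − 4y = 71.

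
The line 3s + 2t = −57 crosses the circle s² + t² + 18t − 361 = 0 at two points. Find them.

Express t = (−57 − 3s)/2 and substitute into the circle:
13s² + 234s − 247 = 0  ⟹  s² + 18s − 19 = 0
s = 1 or s = −19, giving (1, −30) and (−19, 0).

(−19, 0) and (1, −30)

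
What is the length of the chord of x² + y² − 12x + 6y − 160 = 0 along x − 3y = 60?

Express y = (−60 + x)/3 and substitute into the circle:
10x² − 210x + 1080 = 0  ⟹  x² − 21x + 108 = 0
x = 12 or x = 9, giving (12, −16) and (9, −17).
Chord length = distance between (12, −16) and (9, −17) = √10 = √10.

√10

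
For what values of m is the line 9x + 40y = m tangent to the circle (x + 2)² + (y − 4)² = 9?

m = 19 or m = 265

Tangency holds when the distance from the centre (−2, 4) to the line equals the radius 3:
|9·(−2) + 40·4 − m| / √1681 = 3
|m − (142)| = 3·41, so m = 265 or m = 19.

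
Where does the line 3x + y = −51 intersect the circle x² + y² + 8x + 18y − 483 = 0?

(−20, 9) and (−6, −33)

Substitute y = −3x − 51:
10x² + 260x + 1200 = 0  ⟹  x² + 26x + 120 = 0
x = −6 or x = −20, giving (−6, −33) and (−20, 9).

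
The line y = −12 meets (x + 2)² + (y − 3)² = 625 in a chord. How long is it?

The distance from (−2, 3) to the line is 15, and r² = 625.
Half the chord is √(r² − d²) = √(400), so the full chord is 40.

40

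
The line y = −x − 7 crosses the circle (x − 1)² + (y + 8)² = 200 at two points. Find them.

(−9, 2) and (11, −18)

Substitute y = −x − 7:
2x² − 4x − 198 = 0  ⟹  x² − 2x − 99 = 0
x = 11 or x = −9, giving (11, −18) and (−9, 2).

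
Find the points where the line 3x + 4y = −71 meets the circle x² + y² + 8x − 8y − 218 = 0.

Express y = (−71 − 3x)/4 and substitute into the circle:
25x² + 650x + 3825 = 0  ⟹  x² + 26x + 153 = 0
x = −9 or x = −17, giving (−9, −11) and (−17, −5).

(−17, −5) and (−9, −11)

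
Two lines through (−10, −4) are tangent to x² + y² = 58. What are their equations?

Let a tangent through (−10, −4) have slope m. Its distance from (0, 0) must equal √58:
[m·(10) − (4)]² = 58(m² + 1)
21m² − 40m − 21 = 0, so m = 7/3 or m = −3/7.
With m = 7/3: 7x − 3y = −58. With m = −3/7: 3x + 7y = −58.

7x − 3y = −58 and 3x + 7y = −58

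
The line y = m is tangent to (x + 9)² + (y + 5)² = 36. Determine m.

m = −11 or m = 1

For a tangent, require d(centre, line) = r = 6.
|0·(−9) + 1·(−5) − m| / √1 = 6
|m − (−5)| = 6, so m = 1 or m = −11.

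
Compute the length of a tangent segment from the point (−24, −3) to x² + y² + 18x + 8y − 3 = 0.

The centre is (−9, −4) and r = 10. The square of the distance from P to the centre is 225 + 1 = 226.
By the tangent–radius right angle, tangent length = √(|PO|² − r²) = √126 = 3√14.

3√14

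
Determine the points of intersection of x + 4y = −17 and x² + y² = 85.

From the line, y = (−17 − x)/4. Substituting:
17x² + 34x − 1071 = 0  ⟹  x² + 2x − 63 = 0
x = 7 or x = −9, giving (7, −6) and (−9, −2).

(−9, −2) and (7, −6)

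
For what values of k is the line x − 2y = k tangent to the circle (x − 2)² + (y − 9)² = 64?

For a tangent, require d(centre, line) = r = 8.
|1·2 − 2·9 − k| / √5 = 8
|k − (−16)| = 8√5.

k = −16 ± 8√5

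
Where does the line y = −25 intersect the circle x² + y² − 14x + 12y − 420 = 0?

(−5, −25) and (19, −25)

Substitute y = −25:
x² − 14x − 95 = 0
x = 19 or x = −5, giving (19, −25) and (−5, −25).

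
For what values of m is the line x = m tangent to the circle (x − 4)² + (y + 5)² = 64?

Tangency holds when the distance from the centre (4, −5) to the line equals the radius 8:
|1·4 + 0·(−5) − m| / √1 = 8
|m − (4)| = 8, so m = 12 or m = −4.

m = −4 or m = 12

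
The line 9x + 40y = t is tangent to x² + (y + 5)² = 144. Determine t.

t = −692 or t = 292

The line touches the circle iff its distance from (0, −5) is 12:
|9·0 + 40·(−5) − t| / √1681 = 12
|t − (−200)| = 12·41, so t = 292 or t = −692.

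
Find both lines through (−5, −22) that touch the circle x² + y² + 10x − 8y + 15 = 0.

Write the tangent as mx − y + (−22 − m·(−5)) = 0 and set its distance from the centre to √26:
[m·(0) − (26)]² = 26(m² + 1)
m² − 25 = 0, so m = −5 or m = 5.
With m = −5: 5x + y = −47. With m = 5: 5x − y = −3.

5x + y = −47 and 5x − y = −3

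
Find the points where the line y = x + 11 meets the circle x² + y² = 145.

(−12, −1) and (1, 12)

From the line, y = x + 11. Substituting:
2x² + 22x − 24 = 0  ⟹  x² + 11x − 12 = 0
x = 1 or x = −12, giving (1, 12) and (−12, −1).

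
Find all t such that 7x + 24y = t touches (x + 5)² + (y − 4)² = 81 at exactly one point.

t = −164 or t = 286

Tangency holds when the distance from the centre (−5, 4) to the line equals the radius 9:
|7·(−5) + 24·4 − t| / √625 = 9
|t − (61)| = 9·25, so t = 286 or t = −164.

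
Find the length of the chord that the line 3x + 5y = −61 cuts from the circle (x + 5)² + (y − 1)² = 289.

Substitute y = (−61 − 3x)/5:
34x² + 646x − 2244 = 0  ⟹  x² + 19x − 66 = 0
x = 3 or x = −22, giving (3, −14) and (−22, 1).
Chord length = distance between (3, −14) and (−22, 1) = √850 = 5√34.

5√34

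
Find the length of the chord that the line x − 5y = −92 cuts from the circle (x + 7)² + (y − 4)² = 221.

3√26

Centre (−7, 4), r² = 221. Perpendicular distance d from centre to line = |65| / √26 = 65/√26.
Half the chord is √(r² − d²) = √(117/2), so the full chord is 3√26.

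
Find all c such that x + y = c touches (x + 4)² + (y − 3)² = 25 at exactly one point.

For a tangent, require d(centre, line) = r = 5.
|1·(−4) + 1·3 − c| / √2 = 5
|c − (−1)| = 5√2.

c = −1 ± 5√2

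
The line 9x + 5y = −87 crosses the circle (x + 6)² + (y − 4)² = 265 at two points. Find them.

From the line, y = (−87 − 9x)/5. Substituting:
106x² + 2226x + 5724 = 0  ⟹  x² + 21x + 54 = 0
x = −3 or x = −18, giving (−3, −12) and (−18, 15).

(−18, 15) and (−3, −12)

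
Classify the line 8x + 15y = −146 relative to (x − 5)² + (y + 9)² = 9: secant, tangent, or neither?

d² = (8·5 + 15·(−9) − (−146))²/289 = 9; r² = 9.
Since d² = r², the line is tangent.

tangent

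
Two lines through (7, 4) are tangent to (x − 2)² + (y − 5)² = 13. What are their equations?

A line y − (4) = m(x − (7)) is tangent when its distance from (2, 5) is √13:
(−5m − (1))² = 13(m² + 1)
6m² + 5m − 6 = 0, so m = −3/2 or m = 2/3.
Through (7, 4) these give 3x + 2y = 29 and 2x − 3y = 2.

3x + 2y = 29 and 2x − 3y = 2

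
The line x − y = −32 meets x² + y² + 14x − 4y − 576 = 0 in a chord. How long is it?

27√2

Express y = x + 32 and substitute into the circle:
2x² + 74x + 320 = 0  ⟹  x² + 37x + 160 = 0
x = −5 or x = −32, giving (−5, 27) and (−32, 0).
Chord length = distance between (−5, 27) and (−32, 0) = √1458 = 27√2.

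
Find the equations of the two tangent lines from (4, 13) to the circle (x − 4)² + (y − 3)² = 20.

Let a tangent through (4, 13) have slope m. Its distance from (4, 3) must equal 2√5:
(0m − (−10))² = 20(m² + 1)
m² − 4 = 0, so m = 2 or m = −2.
Through (4, 13) these give 2x − y = −5 and 2x + y = 21.

2x − y = −5 and 2x + y = 21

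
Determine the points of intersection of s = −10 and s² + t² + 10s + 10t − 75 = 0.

(−10, −15) and (−10, 5)

The line gives s = −10. Substituting into the circle:
t² + 10t − 75 = 0
t = 5 or t = −15, giving (−10, 5) and (−10, −15).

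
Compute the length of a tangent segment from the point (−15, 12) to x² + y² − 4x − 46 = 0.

With centre O = (2, 0), |OP|² = 433 and r² = 50.
By the tangent–radius right angle, tangent length = √(|PO|² − r²) = √383.

√383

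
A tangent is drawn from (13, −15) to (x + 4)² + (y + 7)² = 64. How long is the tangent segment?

17

With centre O = (−4, −7), |OP|² = 353 and r² = 64.
By the tangent–radius right angle, tangent length = √(|PO|² − r²) = √289 = 17.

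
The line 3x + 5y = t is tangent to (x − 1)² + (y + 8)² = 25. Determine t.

The line touches the circle iff its distance from (1, −8) is 5:
|3·1 + 5·(−8) − t| / √34 = 5
|t − (−37)| = 5√34.

t = −37 ± 5√34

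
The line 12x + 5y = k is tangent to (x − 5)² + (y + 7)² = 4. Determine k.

Tangency holds when the distance from the centre (5, −7) to the line equals the radius 2:
|12·5 + 5·(−7) − k| / √169 = 2
|k − (25)| = 2·13, so k = 51 or k = −1.

k = −1 or k = 51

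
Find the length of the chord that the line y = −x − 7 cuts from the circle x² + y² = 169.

17√2

Substitute y = −x − 7:
2x² + 14x − 120 = 0  ⟹  x² + 7x − 60 = 0
x = 5 or x = −12, giving (5, −12) and (−12, 5).
|(5, −12) − (−12, 5)| = √((17)² + (−17)²) = 17√2.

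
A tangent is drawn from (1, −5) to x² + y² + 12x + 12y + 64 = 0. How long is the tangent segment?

Centre (−6, −6), r² = 8. |PO|² = (7)² + (1)² = 50.
By the tangent–radius right angle, tangent length = √(|PO|² − r²) = √42.

√42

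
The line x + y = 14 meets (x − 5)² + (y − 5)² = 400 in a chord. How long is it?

Centre (5, 5), r² = 400. Perpendicular distance d from centre to line = |−4| / √2 = 4/√2.
Half the chord is √(r² − d²) = √(392), so the full chord is 28√2.

28√2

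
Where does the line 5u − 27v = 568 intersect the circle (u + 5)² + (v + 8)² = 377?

Substitute v = (−568 + 5u)/27:
754u² + 3770u − 132704 = 0  ⟹  u² + 5u − 176 = 0
u = 11 or u = −16, giving (11, −19) and (−16, −24).

(−16, −24) and (11, −19)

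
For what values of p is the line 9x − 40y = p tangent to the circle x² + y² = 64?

The line touches the circle iff its distance from (0, 0) is 8:
|9·0 − 40·0 − p| / √1681 = 8
|p| = 8·41, so p = 328 or p = −328.

p = −328 or p = 328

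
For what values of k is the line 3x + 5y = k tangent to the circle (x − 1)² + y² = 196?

k = 3 ± 14√34

For a tangent, require d(centre, line) = r = 14.
|3·1 + 5·0 − k| / √34 = 14
|k − (3)| = 14√34.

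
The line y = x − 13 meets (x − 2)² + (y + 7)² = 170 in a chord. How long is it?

18√2

The distance from (2, −7) to the line is 4/√2, and r² = 170.
Chord = 2√(r² − d²) = 2·√(162) = 18√2.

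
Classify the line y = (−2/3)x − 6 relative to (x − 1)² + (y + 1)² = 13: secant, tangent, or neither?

Centre (1, −1), r² = 13. Distance² from centre to line = (17)²/13 = 289/13.
Since d² > r², the line lies outside the circle.

neither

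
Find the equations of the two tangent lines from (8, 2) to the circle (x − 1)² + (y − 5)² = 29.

Let a tangent through (8, 2) have slope m. Its distance from (1, 5) must equal √29:
[m·(−7) − (3)]² = 29(m² + 1)
10m² + 21m − 10 = 0, so m = −5/2 or m = 2/5.
With m = −5/2: 5x + 2y = 44. With m = 2/5: 2x − 5y = 6.

5x + 2y = 44 and 2x − 5y = 6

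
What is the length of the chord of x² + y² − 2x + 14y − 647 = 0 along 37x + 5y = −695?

√1394

The distance from (1, −7) to the line is 697/√1394, and r² = 697.
Half the chord is √(r² − d²) = √(697/2), so the full chord is √1394.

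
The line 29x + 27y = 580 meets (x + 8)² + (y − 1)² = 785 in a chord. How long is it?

Substitute y = (580 − 29x)/27:
1570x² − 20410x − 219800 = 0  ⟹  x² − 13x − 140 = 0
x = 20 or x = −7, giving (20, 0) and (−7, 29).
|(20, 0) − (−7, 29)| = √((27)² + (−29)²) = √1570.

√1570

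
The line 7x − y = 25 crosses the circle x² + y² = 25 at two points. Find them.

Express y = 7x − 25 and substitute into the circle:
50x² − 350x + 600 = 0  ⟹  x² − 7x + 12 = 0
x = 4 or x = 3, giving (4, 3) and (3, −4).

(3, −4) and (4, 3)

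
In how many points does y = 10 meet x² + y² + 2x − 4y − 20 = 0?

0

Centre (−1, 2), r² = 25. Distance² from centre to line = (−8)² = 64.
Since d² > r², the line lies outside the circle.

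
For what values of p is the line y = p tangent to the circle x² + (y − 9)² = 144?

For a tangent, require d(centre, line) = r = 12.
|0·0 + 1·9 − p| / √1 = 12
|p − (9)| = 12, so p = 21 or p = −3.

p = −3 or p = 21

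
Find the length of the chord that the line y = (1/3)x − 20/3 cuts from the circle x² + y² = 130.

6√10

Centre (0, 0), r² = 130. Perpendicular distance d from centre to line = |−20| / √10 = 20/√10.
Half the chord is √(r² − d²) = √(90), so the full chord is 6√10.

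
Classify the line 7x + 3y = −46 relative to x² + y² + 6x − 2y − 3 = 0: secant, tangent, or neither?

Centre (−3, 1), r² = 13. Distance² from centre to line = (28)²/58 = 392/29.
Since d² > r², the line lies outside the circle.

neither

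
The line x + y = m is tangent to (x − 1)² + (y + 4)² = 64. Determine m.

m = −3 ± 8√2

Tangency holds when the distance from the centre (1, −4) to the line equals the radius 8:
|1·1 + 1·(−4) − m| / √2 = 8
|m − (−3)| = 8√2.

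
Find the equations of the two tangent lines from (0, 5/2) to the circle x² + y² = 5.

x + 2y = 5 and x − 2y = −5

Write the tangent as mx − y + (5/2 − m·(0)) = 0 and set its distance from the centre to √5:
[m·(0) − (−5/2)]² = 5(m² + 1)
4m² − 1 = 0, so m = −1/2 or m = 1/2.
With m = −1/2: x + 2y = 5. With m = 1/2: x − 2y = −5.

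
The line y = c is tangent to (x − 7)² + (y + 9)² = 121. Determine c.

c = −20 or c = 2

The line touches the circle iff its distance from (7, −9) is 11:
|0·7 + 1·(−9) − c| / √1 = 11
|c − (−9)| = 11, so c = 2 or c = −20.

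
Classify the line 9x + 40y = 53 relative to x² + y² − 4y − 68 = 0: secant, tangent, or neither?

secant

Substituting the line into the circle gives 1681x² + 486x − 114471 = 0.
Discriminant = (486)² − 4·1681·(−114471) = 769939200 > 0.
Two real roots: the line is a secant.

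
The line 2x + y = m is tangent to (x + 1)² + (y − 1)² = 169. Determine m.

m = −1 ± 13√5

For a tangent, require d(centre, line) = r = 13.
|2·(−1) + 1·1 − m| / √5 = 13
|m − (−1)| = 13√5.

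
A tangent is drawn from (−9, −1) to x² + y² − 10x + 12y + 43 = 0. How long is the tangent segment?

√203

Centre (5, −6), r² = 18. |PO|² = (−14)² + (5)² = 221.
The tangent meets the radius at right angles, so tangent² = |PO|² − r² = 221 − 18 = 203.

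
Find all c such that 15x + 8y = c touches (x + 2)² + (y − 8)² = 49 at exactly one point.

c = −85 or c = 153

Tangency holds when the distance from the centre (−2, 8) to the line equals the radius 7:
|15·(−2) + 8·8 − c| / √289 = 7
|c − (34)| = 7·17, so c = 153 or c = −85.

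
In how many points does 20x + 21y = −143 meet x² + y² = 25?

Substituting the line into the circle gives 841x² + 5720x + 9424 = 0.
Discriminant = (5720)² − 4·841·(9424) = 1016064 > 0.
Two real roots: the line is a secant.

2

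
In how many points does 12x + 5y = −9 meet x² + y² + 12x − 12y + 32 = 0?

Substituting the line into the circle gives 169x² + 1236x + 1421 = 0.
Δ = 1527696 − 960596 = 567100.
Two real roots: the line is a secant.

2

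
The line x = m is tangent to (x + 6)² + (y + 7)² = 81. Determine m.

m = −15 or m = 3

For a tangent, require d(centre, line) = r = 9.
|1·(−6) + 0·(−7) − m| / √1 = 9
|m − (−6)| = 9, so m = 3 or m = −15.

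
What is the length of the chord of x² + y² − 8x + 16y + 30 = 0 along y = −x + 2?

Express y = −x + 2 and substitute into the circle:
2x² − 28x + 66 = 0  ⟹  x² − 14x + 33 = 0
x = 11 or x = 3, giving (11, −9) and (3, −1).
|(11, −9) − (3, −1)| = √((8)² + (−8)²) = 8√2.

8√2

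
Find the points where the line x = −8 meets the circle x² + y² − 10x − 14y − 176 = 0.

(−8, −2) and (−8, 16)

The line gives x = −8. Substituting into the circle:
y² − 14y − 32 = 0
y = 16 or y = −2, giving (−8, 16) and (−8, −2).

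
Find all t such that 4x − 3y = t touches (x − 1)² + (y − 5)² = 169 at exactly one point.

t = −76 or t = 54

For a tangent, require d(centre, line) = r = 13.
|4·1 − 3·5 − t| / √25 = 13
|t − (−11)| = 13·5, so t = 54 or t = −76.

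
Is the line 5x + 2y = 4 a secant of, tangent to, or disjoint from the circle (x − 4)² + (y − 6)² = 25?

Substituting the line into the circle gives 29x² + 48x + 28 = 0.
Discriminant = (48)² − 4·29·(28) = −944 < 0.
No real roots: the line does not meet the circle.

disjoint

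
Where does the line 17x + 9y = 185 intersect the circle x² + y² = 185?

(4, 13) and (13, −4)

Substitute y = (185 − 17x)/9:
370x² − 6290x + 19240 = 0  ⟹  x² − 17x + 52 = 0
x = 13 or x = 4, giving (13, −4) and (4, 13).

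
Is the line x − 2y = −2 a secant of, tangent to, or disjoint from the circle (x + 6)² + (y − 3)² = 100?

d² = (1·(−6) − 2·3 − (−2))²/5 = 20; r² = 100.
Since d² < r², the line cuts the circle twice.

secant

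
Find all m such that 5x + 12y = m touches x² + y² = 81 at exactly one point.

The line touches the circle iff its distance from (0, 0) is 9:
|5·0 + 12·0 − m| / √169 = 9
|m| = 9·13, so m = 117 or m = −117.

m = −117 or m = 117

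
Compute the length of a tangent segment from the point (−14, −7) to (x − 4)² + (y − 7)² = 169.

3√39

With centre O = (4, 7), |OP|² = 520 and r² = 169.
By the tangent–radius right angle, tangent length = √(|PO|² − r²) = √351 = 3√39.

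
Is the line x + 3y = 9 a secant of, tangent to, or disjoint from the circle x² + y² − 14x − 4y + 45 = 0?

secant

Centre (7, 2), r² = 8. Distance² from centre to line = (4)²/10 = 8/5.
Since d² < r², the line cuts the circle twice.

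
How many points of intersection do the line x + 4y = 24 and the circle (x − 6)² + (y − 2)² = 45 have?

2

d² = (1·6 + 4·2 − (24))²/17 = 100/17; r² = 45.
Since d² < r², the line cuts the circle twice.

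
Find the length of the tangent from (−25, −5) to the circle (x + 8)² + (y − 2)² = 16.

√322

With centre O = (−8, 2), |OP|² = 338 and r² = 16.
Power of the point: PT² = |PO|² − r² = 322, so PT = √322.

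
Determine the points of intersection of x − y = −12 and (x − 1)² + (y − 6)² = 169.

Substitute y = x + 12:
2x² + 10x − 132 = 0  ⟹  x² + 5x − 66 = 0
x = 6 or x = −11, giving (6, 18) and (−11, 1).

(−11, 1) and (6, 18)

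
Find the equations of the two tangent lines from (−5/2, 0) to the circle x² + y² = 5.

2x − y = −5 and 2x + y = −5

Write the tangent as mx − y + (0 − m·(−5/2)) = 0 and set its distance from the centre to √5:
(5/2m − (0))² = 5(m² + 1)
m² − 4 = 0, so m = 2 or m = −2.
With m = 2: 2x − y = −5. With m = −2: 2x + y = −5.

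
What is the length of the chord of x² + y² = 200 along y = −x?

20√2

Substitute y = −x:
2x² − 200 = 0  ⟹  x² − 100 = 0
x = 10 or x = −10, giving (10, −10) and (−10, 10).
|(10, −10) − (−10, 10)| = √((20)² + (−20)²) = 20√2.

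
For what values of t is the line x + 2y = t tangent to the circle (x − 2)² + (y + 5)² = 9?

t = −8 ± 3√5

The line touches the circle iff its distance from (2, −5) is 3:
|1·2 + 2·(−5) − t| / √5 = 3
|t − (−8)| = 3√5.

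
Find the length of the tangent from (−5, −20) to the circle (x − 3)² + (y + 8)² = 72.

2√34

Centre (3, −8), r² = 72. |PO|² = (−8)² + (−12)² = 208.
Power of the point: PT² = |PO|² − r² = 136, so PT = 2√34.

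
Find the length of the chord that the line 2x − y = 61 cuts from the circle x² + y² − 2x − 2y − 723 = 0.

Substitute y = 2x − 61:
5x² − 250x + 3120 = 0  ⟹  x² − 50x + 624 = 0
x = 26 or x = 24, giving (26, −9) and (24, −13).
Chord length = distance between (26, −9) and (24, −13) = √20 = 2√5.

2√5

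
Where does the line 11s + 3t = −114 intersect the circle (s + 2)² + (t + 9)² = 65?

(−9, −5) and (−6, −16)

From the line, t = (−114 − 11s)/3. Substituting:
130s² + 1950s + 7020 = 0  ⟹  s² + 15s + 54 = 0
s = −6 or s = −9, giving (−6, −16) and (−9, −5).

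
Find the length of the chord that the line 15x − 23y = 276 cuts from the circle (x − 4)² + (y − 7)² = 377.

Express y = (−276 + 15x)/23 and substitute into the circle:
754x² − 17342x = 0  ⟹  x² − 23x = 0
x = 23 or x = 0, giving (23, 3) and (0, −12).
|(23, 3) − (0, −12)| = √((23)² + (15)²) = √754.

√754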